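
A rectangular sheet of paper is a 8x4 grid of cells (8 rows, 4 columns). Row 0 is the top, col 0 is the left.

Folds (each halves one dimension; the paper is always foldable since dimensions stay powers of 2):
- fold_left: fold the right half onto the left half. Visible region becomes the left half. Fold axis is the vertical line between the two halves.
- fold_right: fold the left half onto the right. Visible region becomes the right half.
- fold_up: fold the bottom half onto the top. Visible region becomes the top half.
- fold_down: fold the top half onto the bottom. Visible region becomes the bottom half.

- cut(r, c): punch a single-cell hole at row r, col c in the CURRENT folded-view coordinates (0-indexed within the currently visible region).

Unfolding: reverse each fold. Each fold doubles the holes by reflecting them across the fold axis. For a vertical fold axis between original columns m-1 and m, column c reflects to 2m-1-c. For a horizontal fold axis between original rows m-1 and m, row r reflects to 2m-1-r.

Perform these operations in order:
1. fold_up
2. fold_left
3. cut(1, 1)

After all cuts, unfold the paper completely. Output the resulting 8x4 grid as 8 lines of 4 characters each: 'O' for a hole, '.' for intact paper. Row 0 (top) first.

Op 1 fold_up: fold axis h@4; visible region now rows[0,4) x cols[0,4) = 4x4
Op 2 fold_left: fold axis v@2; visible region now rows[0,4) x cols[0,2) = 4x2
Op 3 cut(1, 1): punch at orig (1,1); cuts so far [(1, 1)]; region rows[0,4) x cols[0,2) = 4x2
Unfold 1 (reflect across v@2): 2 holes -> [(1, 1), (1, 2)]
Unfold 2 (reflect across h@4): 4 holes -> [(1, 1), (1, 2), (6, 1), (6, 2)]

Answer: ....
.OO.
....
....
....
....
.OO.
....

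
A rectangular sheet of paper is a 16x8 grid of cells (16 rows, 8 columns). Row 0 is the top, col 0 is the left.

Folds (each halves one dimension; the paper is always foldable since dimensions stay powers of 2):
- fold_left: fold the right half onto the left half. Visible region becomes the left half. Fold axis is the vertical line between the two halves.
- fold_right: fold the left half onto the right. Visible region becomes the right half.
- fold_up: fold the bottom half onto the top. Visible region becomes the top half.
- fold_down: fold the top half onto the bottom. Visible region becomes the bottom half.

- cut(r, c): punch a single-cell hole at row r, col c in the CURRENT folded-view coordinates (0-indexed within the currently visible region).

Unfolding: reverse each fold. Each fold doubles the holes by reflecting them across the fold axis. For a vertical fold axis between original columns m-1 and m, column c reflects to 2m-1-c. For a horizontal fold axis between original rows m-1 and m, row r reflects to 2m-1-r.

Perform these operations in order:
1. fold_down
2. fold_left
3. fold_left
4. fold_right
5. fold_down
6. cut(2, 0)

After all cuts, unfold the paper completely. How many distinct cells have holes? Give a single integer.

Answer: 32

Derivation:
Op 1 fold_down: fold axis h@8; visible region now rows[8,16) x cols[0,8) = 8x8
Op 2 fold_left: fold axis v@4; visible region now rows[8,16) x cols[0,4) = 8x4
Op 3 fold_left: fold axis v@2; visible region now rows[8,16) x cols[0,2) = 8x2
Op 4 fold_right: fold axis v@1; visible region now rows[8,16) x cols[1,2) = 8x1
Op 5 fold_down: fold axis h@12; visible region now rows[12,16) x cols[1,2) = 4x1
Op 6 cut(2, 0): punch at orig (14,1); cuts so far [(14, 1)]; region rows[12,16) x cols[1,2) = 4x1
Unfold 1 (reflect across h@12): 2 holes -> [(9, 1), (14, 1)]
Unfold 2 (reflect across v@1): 4 holes -> [(9, 0), (9, 1), (14, 0), (14, 1)]
Unfold 3 (reflect across v@2): 8 holes -> [(9, 0), (9, 1), (9, 2), (9, 3), (14, 0), (14, 1), (14, 2), (14, 3)]
Unfold 4 (reflect across v@4): 16 holes -> [(9, 0), (9, 1), (9, 2), (9, 3), (9, 4), (9, 5), (9, 6), (9, 7), (14, 0), (14, 1), (14, 2), (14, 3), (14, 4), (14, 5), (14, 6), (14, 7)]
Unfold 5 (reflect across h@8): 32 holes -> [(1, 0), (1, 1), (1, 2), (1, 3), (1, 4), (1, 5), (1, 6), (1, 7), (6, 0), (6, 1), (6, 2), (6, 3), (6, 4), (6, 5), (6, 6), (6, 7), (9, 0), (9, 1), (9, 2), (9, 3), (9, 4), (9, 5), (9, 6), (9, 7), (14, 0), (14, 1), (14, 2), (14, 3), (14, 4), (14, 5), (14, 6), (14, 7)]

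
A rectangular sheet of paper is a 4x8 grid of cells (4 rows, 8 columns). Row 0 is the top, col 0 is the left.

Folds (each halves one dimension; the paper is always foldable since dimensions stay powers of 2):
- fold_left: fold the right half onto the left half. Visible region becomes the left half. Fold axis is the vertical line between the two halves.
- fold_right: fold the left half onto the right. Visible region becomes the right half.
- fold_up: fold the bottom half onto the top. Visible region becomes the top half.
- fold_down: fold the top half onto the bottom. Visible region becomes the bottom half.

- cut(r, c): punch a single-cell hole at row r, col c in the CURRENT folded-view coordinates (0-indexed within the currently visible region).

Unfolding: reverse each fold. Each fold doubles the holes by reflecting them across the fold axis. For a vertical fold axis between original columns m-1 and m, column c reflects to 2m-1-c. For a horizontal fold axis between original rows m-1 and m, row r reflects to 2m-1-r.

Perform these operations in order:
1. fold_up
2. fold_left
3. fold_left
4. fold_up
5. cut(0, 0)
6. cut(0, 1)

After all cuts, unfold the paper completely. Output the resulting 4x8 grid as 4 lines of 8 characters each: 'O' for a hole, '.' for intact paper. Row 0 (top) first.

Answer: OOOOOOOO
OOOOOOOO
OOOOOOOO
OOOOOOOO

Derivation:
Op 1 fold_up: fold axis h@2; visible region now rows[0,2) x cols[0,8) = 2x8
Op 2 fold_left: fold axis v@4; visible region now rows[0,2) x cols[0,4) = 2x4
Op 3 fold_left: fold axis v@2; visible region now rows[0,2) x cols[0,2) = 2x2
Op 4 fold_up: fold axis h@1; visible region now rows[0,1) x cols[0,2) = 1x2
Op 5 cut(0, 0): punch at orig (0,0); cuts so far [(0, 0)]; region rows[0,1) x cols[0,2) = 1x2
Op 6 cut(0, 1): punch at orig (0,1); cuts so far [(0, 0), (0, 1)]; region rows[0,1) x cols[0,2) = 1x2
Unfold 1 (reflect across h@1): 4 holes -> [(0, 0), (0, 1), (1, 0), (1, 1)]
Unfold 2 (reflect across v@2): 8 holes -> [(0, 0), (0, 1), (0, 2), (0, 3), (1, 0), (1, 1), (1, 2), (1, 3)]
Unfold 3 (reflect across v@4): 16 holes -> [(0, 0), (0, 1), (0, 2), (0, 3), (0, 4), (0, 5), (0, 6), (0, 7), (1, 0), (1, 1), (1, 2), (1, 3), (1, 4), (1, 5), (1, 6), (1, 7)]
Unfold 4 (reflect across h@2): 32 holes -> [(0, 0), (0, 1), (0, 2), (0, 3), (0, 4), (0, 5), (0, 6), (0, 7), (1, 0), (1, 1), (1, 2), (1, 3), (1, 4), (1, 5), (1, 6), (1, 7), (2, 0), (2, 1), (2, 2), (2, 3), (2, 4), (2, 5), (2, 6), (2, 7), (3, 0), (3, 1), (3, 2), (3, 3), (3, 4), (3, 5), (3, 6), (3, 7)]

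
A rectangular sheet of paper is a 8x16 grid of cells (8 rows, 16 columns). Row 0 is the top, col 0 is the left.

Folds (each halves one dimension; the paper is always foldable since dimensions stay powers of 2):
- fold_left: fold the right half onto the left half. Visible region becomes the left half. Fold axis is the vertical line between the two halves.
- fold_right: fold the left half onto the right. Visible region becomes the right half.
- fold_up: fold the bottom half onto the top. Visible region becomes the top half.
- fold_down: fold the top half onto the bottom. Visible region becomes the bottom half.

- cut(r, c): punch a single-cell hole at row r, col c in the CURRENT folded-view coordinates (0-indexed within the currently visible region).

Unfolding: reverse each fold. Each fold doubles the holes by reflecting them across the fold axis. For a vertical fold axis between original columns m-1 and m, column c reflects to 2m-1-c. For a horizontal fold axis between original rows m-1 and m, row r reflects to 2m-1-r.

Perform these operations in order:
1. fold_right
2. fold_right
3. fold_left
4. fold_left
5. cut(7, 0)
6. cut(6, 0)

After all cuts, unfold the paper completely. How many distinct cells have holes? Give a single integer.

Op 1 fold_right: fold axis v@8; visible region now rows[0,8) x cols[8,16) = 8x8
Op 2 fold_right: fold axis v@12; visible region now rows[0,8) x cols[12,16) = 8x4
Op 3 fold_left: fold axis v@14; visible region now rows[0,8) x cols[12,14) = 8x2
Op 4 fold_left: fold axis v@13; visible region now rows[0,8) x cols[12,13) = 8x1
Op 5 cut(7, 0): punch at orig (7,12); cuts so far [(7, 12)]; region rows[0,8) x cols[12,13) = 8x1
Op 6 cut(6, 0): punch at orig (6,12); cuts so far [(6, 12), (7, 12)]; region rows[0,8) x cols[12,13) = 8x1
Unfold 1 (reflect across v@13): 4 holes -> [(6, 12), (6, 13), (7, 12), (7, 13)]
Unfold 2 (reflect across v@14): 8 holes -> [(6, 12), (6, 13), (6, 14), (6, 15), (7, 12), (7, 13), (7, 14), (7, 15)]
Unfold 3 (reflect across v@12): 16 holes -> [(6, 8), (6, 9), (6, 10), (6, 11), (6, 12), (6, 13), (6, 14), (6, 15), (7, 8), (7, 9), (7, 10), (7, 11), (7, 12), (7, 13), (7, 14), (7, 15)]
Unfold 4 (reflect across v@8): 32 holes -> [(6, 0), (6, 1), (6, 2), (6, 3), (6, 4), (6, 5), (6, 6), (6, 7), (6, 8), (6, 9), (6, 10), (6, 11), (6, 12), (6, 13), (6, 14), (6, 15), (7, 0), (7, 1), (7, 2), (7, 3), (7, 4), (7, 5), (7, 6), (7, 7), (7, 8), (7, 9), (7, 10), (7, 11), (7, 12), (7, 13), (7, 14), (7, 15)]

Answer: 32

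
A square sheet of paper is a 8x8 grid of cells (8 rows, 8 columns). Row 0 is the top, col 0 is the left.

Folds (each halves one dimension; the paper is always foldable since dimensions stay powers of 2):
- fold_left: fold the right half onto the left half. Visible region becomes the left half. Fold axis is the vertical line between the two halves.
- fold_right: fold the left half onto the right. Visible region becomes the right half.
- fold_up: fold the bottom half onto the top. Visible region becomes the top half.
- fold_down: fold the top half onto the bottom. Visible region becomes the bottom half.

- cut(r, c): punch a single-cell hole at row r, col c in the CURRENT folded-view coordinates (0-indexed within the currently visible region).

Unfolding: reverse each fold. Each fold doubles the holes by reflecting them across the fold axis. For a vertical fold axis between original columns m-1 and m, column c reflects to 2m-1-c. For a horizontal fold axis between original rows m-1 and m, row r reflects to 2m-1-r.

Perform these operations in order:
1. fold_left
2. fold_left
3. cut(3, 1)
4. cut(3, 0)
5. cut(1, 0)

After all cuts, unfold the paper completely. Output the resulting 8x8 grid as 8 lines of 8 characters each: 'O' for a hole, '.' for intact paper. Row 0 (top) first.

Answer: ........
O..OO..O
........
OOOOOOOO
........
........
........
........

Derivation:
Op 1 fold_left: fold axis v@4; visible region now rows[0,8) x cols[0,4) = 8x4
Op 2 fold_left: fold axis v@2; visible region now rows[0,8) x cols[0,2) = 8x2
Op 3 cut(3, 1): punch at orig (3,1); cuts so far [(3, 1)]; region rows[0,8) x cols[0,2) = 8x2
Op 4 cut(3, 0): punch at orig (3,0); cuts so far [(3, 0), (3, 1)]; region rows[0,8) x cols[0,2) = 8x2
Op 5 cut(1, 0): punch at orig (1,0); cuts so far [(1, 0), (3, 0), (3, 1)]; region rows[0,8) x cols[0,2) = 8x2
Unfold 1 (reflect across v@2): 6 holes -> [(1, 0), (1, 3), (3, 0), (3, 1), (3, 2), (3, 3)]
Unfold 2 (reflect across v@4): 12 holes -> [(1, 0), (1, 3), (1, 4), (1, 7), (3, 0), (3, 1), (3, 2), (3, 3), (3, 4), (3, 5), (3, 6), (3, 7)]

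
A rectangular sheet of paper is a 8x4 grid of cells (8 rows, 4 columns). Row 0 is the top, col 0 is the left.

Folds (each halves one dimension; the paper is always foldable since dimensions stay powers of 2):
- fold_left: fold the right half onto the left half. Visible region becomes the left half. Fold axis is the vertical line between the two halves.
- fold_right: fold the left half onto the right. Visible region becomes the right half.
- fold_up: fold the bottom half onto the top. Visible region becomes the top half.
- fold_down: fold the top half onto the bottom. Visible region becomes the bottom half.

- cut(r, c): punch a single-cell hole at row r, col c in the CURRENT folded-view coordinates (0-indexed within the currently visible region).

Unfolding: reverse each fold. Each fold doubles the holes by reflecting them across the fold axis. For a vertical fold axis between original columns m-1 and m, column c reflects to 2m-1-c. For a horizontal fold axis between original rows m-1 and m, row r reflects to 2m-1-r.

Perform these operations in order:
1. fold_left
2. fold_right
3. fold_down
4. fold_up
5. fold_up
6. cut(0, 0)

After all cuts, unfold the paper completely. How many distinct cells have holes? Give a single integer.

Answer: 32

Derivation:
Op 1 fold_left: fold axis v@2; visible region now rows[0,8) x cols[0,2) = 8x2
Op 2 fold_right: fold axis v@1; visible region now rows[0,8) x cols[1,2) = 8x1
Op 3 fold_down: fold axis h@4; visible region now rows[4,8) x cols[1,2) = 4x1
Op 4 fold_up: fold axis h@6; visible region now rows[4,6) x cols[1,2) = 2x1
Op 5 fold_up: fold axis h@5; visible region now rows[4,5) x cols[1,2) = 1x1
Op 6 cut(0, 0): punch at orig (4,1); cuts so far [(4, 1)]; region rows[4,5) x cols[1,2) = 1x1
Unfold 1 (reflect across h@5): 2 holes -> [(4, 1), (5, 1)]
Unfold 2 (reflect across h@6): 4 holes -> [(4, 1), (5, 1), (6, 1), (7, 1)]
Unfold 3 (reflect across h@4): 8 holes -> [(0, 1), (1, 1), (2, 1), (3, 1), (4, 1), (5, 1), (6, 1), (7, 1)]
Unfold 4 (reflect across v@1): 16 holes -> [(0, 0), (0, 1), (1, 0), (1, 1), (2, 0), (2, 1), (3, 0), (3, 1), (4, 0), (4, 1), (5, 0), (5, 1), (6, 0), (6, 1), (7, 0), (7, 1)]
Unfold 5 (reflect across v@2): 32 holes -> [(0, 0), (0, 1), (0, 2), (0, 3), (1, 0), (1, 1), (1, 2), (1, 3), (2, 0), (2, 1), (2, 2), (2, 3), (3, 0), (3, 1), (3, 2), (3, 3), (4, 0), (4, 1), (4, 2), (4, 3), (5, 0), (5, 1), (5, 2), (5, 3), (6, 0), (6, 1), (6, 2), (6, 3), (7, 0), (7, 1), (7, 2), (7, 3)]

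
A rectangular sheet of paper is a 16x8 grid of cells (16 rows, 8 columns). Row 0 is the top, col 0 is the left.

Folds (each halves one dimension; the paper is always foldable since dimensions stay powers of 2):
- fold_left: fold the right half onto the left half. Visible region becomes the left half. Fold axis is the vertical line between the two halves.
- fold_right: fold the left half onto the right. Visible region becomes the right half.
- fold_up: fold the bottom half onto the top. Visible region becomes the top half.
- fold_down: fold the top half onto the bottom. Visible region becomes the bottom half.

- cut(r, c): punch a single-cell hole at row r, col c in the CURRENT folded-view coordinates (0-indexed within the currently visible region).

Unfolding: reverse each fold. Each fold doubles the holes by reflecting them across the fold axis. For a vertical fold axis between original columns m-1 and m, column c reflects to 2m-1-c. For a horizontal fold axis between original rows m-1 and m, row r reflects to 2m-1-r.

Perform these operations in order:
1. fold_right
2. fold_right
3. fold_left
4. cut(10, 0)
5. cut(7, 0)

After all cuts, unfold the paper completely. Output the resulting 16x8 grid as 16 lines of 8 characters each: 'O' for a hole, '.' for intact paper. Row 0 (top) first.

Answer: ........
........
........
........
........
........
........
OOOOOOOO
........
........
OOOOOOOO
........
........
........
........
........

Derivation:
Op 1 fold_right: fold axis v@4; visible region now rows[0,16) x cols[4,8) = 16x4
Op 2 fold_right: fold axis v@6; visible region now rows[0,16) x cols[6,8) = 16x2
Op 3 fold_left: fold axis v@7; visible region now rows[0,16) x cols[6,7) = 16x1
Op 4 cut(10, 0): punch at orig (10,6); cuts so far [(10, 6)]; region rows[0,16) x cols[6,7) = 16x1
Op 5 cut(7, 0): punch at orig (7,6); cuts so far [(7, 6), (10, 6)]; region rows[0,16) x cols[6,7) = 16x1
Unfold 1 (reflect across v@7): 4 holes -> [(7, 6), (7, 7), (10, 6), (10, 7)]
Unfold 2 (reflect across v@6): 8 holes -> [(7, 4), (7, 5), (7, 6), (7, 7), (10, 4), (10, 5), (10, 6), (10, 7)]
Unfold 3 (reflect across v@4): 16 holes -> [(7, 0), (7, 1), (7, 2), (7, 3), (7, 4), (7, 5), (7, 6), (7, 7), (10, 0), (10, 1), (10, 2), (10, 3), (10, 4), (10, 5), (10, 6), (10, 7)]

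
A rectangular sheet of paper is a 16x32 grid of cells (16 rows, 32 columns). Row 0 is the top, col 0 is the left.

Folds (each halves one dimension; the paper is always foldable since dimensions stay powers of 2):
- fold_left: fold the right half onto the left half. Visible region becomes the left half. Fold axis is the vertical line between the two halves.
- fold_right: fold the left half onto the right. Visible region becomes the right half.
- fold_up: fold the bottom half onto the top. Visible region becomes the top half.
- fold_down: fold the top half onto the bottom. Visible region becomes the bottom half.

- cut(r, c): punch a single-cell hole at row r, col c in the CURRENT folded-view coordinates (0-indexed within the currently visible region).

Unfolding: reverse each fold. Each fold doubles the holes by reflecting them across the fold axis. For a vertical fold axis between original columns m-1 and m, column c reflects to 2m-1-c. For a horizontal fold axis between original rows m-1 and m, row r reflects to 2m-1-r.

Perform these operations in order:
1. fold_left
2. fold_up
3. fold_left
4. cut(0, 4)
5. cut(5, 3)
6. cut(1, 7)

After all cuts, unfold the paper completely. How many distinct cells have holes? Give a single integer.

Answer: 24

Derivation:
Op 1 fold_left: fold axis v@16; visible region now rows[0,16) x cols[0,16) = 16x16
Op 2 fold_up: fold axis h@8; visible region now rows[0,8) x cols[0,16) = 8x16
Op 3 fold_left: fold axis v@8; visible region now rows[0,8) x cols[0,8) = 8x8
Op 4 cut(0, 4): punch at orig (0,4); cuts so far [(0, 4)]; region rows[0,8) x cols[0,8) = 8x8
Op 5 cut(5, 3): punch at orig (5,3); cuts so far [(0, 4), (5, 3)]; region rows[0,8) x cols[0,8) = 8x8
Op 6 cut(1, 7): punch at orig (1,7); cuts so far [(0, 4), (1, 7), (5, 3)]; region rows[0,8) x cols[0,8) = 8x8
Unfold 1 (reflect across v@8): 6 holes -> [(0, 4), (0, 11), (1, 7), (1, 8), (5, 3), (5, 12)]
Unfold 2 (reflect across h@8): 12 holes -> [(0, 4), (0, 11), (1, 7), (1, 8), (5, 3), (5, 12), (10, 3), (10, 12), (14, 7), (14, 8), (15, 4), (15, 11)]
Unfold 3 (reflect across v@16): 24 holes -> [(0, 4), (0, 11), (0, 20), (0, 27), (1, 7), (1, 8), (1, 23), (1, 24), (5, 3), (5, 12), (5, 19), (5, 28), (10, 3), (10, 12), (10, 19), (10, 28), (14, 7), (14, 8), (14, 23), (14, 24), (15, 4), (15, 11), (15, 20), (15, 27)]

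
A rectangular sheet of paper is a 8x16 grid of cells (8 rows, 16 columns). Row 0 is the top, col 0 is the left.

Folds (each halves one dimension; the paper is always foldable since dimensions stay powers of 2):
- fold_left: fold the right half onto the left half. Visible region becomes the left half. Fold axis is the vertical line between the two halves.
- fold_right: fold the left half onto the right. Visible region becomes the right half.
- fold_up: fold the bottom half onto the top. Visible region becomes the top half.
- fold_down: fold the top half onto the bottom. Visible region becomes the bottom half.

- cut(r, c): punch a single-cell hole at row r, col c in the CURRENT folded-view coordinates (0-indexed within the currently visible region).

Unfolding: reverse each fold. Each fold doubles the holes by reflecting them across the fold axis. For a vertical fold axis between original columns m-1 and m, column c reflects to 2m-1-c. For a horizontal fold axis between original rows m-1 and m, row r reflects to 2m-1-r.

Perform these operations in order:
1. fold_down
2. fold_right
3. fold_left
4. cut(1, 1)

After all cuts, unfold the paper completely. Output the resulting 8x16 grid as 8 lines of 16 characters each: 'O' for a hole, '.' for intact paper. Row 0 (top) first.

Answer: ................
................
.O....O..O....O.
................
................
.O....O..O....O.
................
................

Derivation:
Op 1 fold_down: fold axis h@4; visible region now rows[4,8) x cols[0,16) = 4x16
Op 2 fold_right: fold axis v@8; visible region now rows[4,8) x cols[8,16) = 4x8
Op 3 fold_left: fold axis v@12; visible region now rows[4,8) x cols[8,12) = 4x4
Op 4 cut(1, 1): punch at orig (5,9); cuts so far [(5, 9)]; region rows[4,8) x cols[8,12) = 4x4
Unfold 1 (reflect across v@12): 2 holes -> [(5, 9), (5, 14)]
Unfold 2 (reflect across v@8): 4 holes -> [(5, 1), (5, 6), (5, 9), (5, 14)]
Unfold 3 (reflect across h@4): 8 holes -> [(2, 1), (2, 6), (2, 9), (2, 14), (5, 1), (5, 6), (5, 9), (5, 14)]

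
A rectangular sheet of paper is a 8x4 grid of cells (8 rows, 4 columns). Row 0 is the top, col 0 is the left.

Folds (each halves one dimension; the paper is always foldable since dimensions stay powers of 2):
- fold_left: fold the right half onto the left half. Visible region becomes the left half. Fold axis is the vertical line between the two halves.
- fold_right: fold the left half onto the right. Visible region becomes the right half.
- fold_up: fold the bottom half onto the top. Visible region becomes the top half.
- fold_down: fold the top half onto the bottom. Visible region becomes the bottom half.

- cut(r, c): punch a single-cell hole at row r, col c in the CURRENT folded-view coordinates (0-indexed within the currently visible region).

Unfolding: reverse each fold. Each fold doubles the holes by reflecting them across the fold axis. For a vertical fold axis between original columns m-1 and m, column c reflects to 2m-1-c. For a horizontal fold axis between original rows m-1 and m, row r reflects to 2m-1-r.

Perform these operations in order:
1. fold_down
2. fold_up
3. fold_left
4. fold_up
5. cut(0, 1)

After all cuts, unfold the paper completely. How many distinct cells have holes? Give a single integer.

Op 1 fold_down: fold axis h@4; visible region now rows[4,8) x cols[0,4) = 4x4
Op 2 fold_up: fold axis h@6; visible region now rows[4,6) x cols[0,4) = 2x4
Op 3 fold_left: fold axis v@2; visible region now rows[4,6) x cols[0,2) = 2x2
Op 4 fold_up: fold axis h@5; visible region now rows[4,5) x cols[0,2) = 1x2
Op 5 cut(0, 1): punch at orig (4,1); cuts so far [(4, 1)]; region rows[4,5) x cols[0,2) = 1x2
Unfold 1 (reflect across h@5): 2 holes -> [(4, 1), (5, 1)]
Unfold 2 (reflect across v@2): 4 holes -> [(4, 1), (4, 2), (5, 1), (5, 2)]
Unfold 3 (reflect across h@6): 8 holes -> [(4, 1), (4, 2), (5, 1), (5, 2), (6, 1), (6, 2), (7, 1), (7, 2)]
Unfold 4 (reflect across h@4): 16 holes -> [(0, 1), (0, 2), (1, 1), (1, 2), (2, 1), (2, 2), (3, 1), (3, 2), (4, 1), (4, 2), (5, 1), (5, 2), (6, 1), (6, 2), (7, 1), (7, 2)]

Answer: 16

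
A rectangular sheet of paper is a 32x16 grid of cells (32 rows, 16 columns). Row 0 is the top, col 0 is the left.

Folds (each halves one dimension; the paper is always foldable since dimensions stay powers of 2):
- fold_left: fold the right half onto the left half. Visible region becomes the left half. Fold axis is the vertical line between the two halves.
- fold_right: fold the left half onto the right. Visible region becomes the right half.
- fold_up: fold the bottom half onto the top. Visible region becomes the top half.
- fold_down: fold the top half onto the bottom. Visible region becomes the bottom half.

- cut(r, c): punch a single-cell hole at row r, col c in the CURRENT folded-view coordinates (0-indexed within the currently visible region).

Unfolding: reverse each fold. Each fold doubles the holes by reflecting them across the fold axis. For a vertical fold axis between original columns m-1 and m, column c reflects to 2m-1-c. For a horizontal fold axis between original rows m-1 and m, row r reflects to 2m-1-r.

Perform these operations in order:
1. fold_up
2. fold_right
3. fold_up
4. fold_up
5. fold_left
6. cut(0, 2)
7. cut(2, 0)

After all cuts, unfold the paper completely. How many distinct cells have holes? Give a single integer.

Op 1 fold_up: fold axis h@16; visible region now rows[0,16) x cols[0,16) = 16x16
Op 2 fold_right: fold axis v@8; visible region now rows[0,16) x cols[8,16) = 16x8
Op 3 fold_up: fold axis h@8; visible region now rows[0,8) x cols[8,16) = 8x8
Op 4 fold_up: fold axis h@4; visible region now rows[0,4) x cols[8,16) = 4x8
Op 5 fold_left: fold axis v@12; visible region now rows[0,4) x cols[8,12) = 4x4
Op 6 cut(0, 2): punch at orig (0,10); cuts so far [(0, 10)]; region rows[0,4) x cols[8,12) = 4x4
Op 7 cut(2, 0): punch at orig (2,8); cuts so far [(0, 10), (2, 8)]; region rows[0,4) x cols[8,12) = 4x4
Unfold 1 (reflect across v@12): 4 holes -> [(0, 10), (0, 13), (2, 8), (2, 15)]
Unfold 2 (reflect across h@4): 8 holes -> [(0, 10), (0, 13), (2, 8), (2, 15), (5, 8), (5, 15), (7, 10), (7, 13)]
Unfold 3 (reflect across h@8): 16 holes -> [(0, 10), (0, 13), (2, 8), (2, 15), (5, 8), (5, 15), (7, 10), (7, 13), (8, 10), (8, 13), (10, 8), (10, 15), (13, 8), (13, 15), (15, 10), (15, 13)]
Unfold 4 (reflect across v@8): 32 holes -> [(0, 2), (0, 5), (0, 10), (0, 13), (2, 0), (2, 7), (2, 8), (2, 15), (5, 0), (5, 7), (5, 8), (5, 15), (7, 2), (7, 5), (7, 10), (7, 13), (8, 2), (8, 5), (8, 10), (8, 13), (10, 0), (10, 7), (10, 8), (10, 15), (13, 0), (13, 7), (13, 8), (13, 15), (15, 2), (15, 5), (15, 10), (15, 13)]
Unfold 5 (reflect across h@16): 64 holes -> [(0, 2), (0, 5), (0, 10), (0, 13), (2, 0), (2, 7), (2, 8), (2, 15), (5, 0), (5, 7), (5, 8), (5, 15), (7, 2), (7, 5), (7, 10), (7, 13), (8, 2), (8, 5), (8, 10), (8, 13), (10, 0), (10, 7), (10, 8), (10, 15), (13, 0), (13, 7), (13, 8), (13, 15), (15, 2), (15, 5), (15, 10), (15, 13), (16, 2), (16, 5), (16, 10), (16, 13), (18, 0), (18, 7), (18, 8), (18, 15), (21, 0), (21, 7), (21, 8), (21, 15), (23, 2), (23, 5), (23, 10), (23, 13), (24, 2), (24, 5), (24, 10), (24, 13), (26, 0), (26, 7), (26, 8), (26, 15), (29, 0), (29, 7), (29, 8), (29, 15), (31, 2), (31, 5), (31, 10), (31, 13)]

Answer: 64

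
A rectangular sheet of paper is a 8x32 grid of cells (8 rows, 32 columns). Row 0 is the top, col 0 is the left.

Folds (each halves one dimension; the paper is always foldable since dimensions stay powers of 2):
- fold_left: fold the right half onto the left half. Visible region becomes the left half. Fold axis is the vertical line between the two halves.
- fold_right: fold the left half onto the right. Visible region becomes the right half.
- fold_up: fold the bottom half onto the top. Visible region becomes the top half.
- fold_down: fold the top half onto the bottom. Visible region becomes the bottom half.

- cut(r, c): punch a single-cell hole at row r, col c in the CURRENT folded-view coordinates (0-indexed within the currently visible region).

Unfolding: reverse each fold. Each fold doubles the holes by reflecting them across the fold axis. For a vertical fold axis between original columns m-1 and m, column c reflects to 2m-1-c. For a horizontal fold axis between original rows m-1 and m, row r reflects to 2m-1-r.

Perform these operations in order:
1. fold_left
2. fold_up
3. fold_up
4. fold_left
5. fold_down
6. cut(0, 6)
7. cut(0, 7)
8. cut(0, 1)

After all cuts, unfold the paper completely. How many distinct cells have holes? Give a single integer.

Answer: 96

Derivation:
Op 1 fold_left: fold axis v@16; visible region now rows[0,8) x cols[0,16) = 8x16
Op 2 fold_up: fold axis h@4; visible region now rows[0,4) x cols[0,16) = 4x16
Op 3 fold_up: fold axis h@2; visible region now rows[0,2) x cols[0,16) = 2x16
Op 4 fold_left: fold axis v@8; visible region now rows[0,2) x cols[0,8) = 2x8
Op 5 fold_down: fold axis h@1; visible region now rows[1,2) x cols[0,8) = 1x8
Op 6 cut(0, 6): punch at orig (1,6); cuts so far [(1, 6)]; region rows[1,2) x cols[0,8) = 1x8
Op 7 cut(0, 7): punch at orig (1,7); cuts so far [(1, 6), (1, 7)]; region rows[1,2) x cols[0,8) = 1x8
Op 8 cut(0, 1): punch at orig (1,1); cuts so far [(1, 1), (1, 6), (1, 7)]; region rows[1,2) x cols[0,8) = 1x8
Unfold 1 (reflect across h@1): 6 holes -> [(0, 1), (0, 6), (0, 7), (1, 1), (1, 6), (1, 7)]
Unfold 2 (reflect across v@8): 12 holes -> [(0, 1), (0, 6), (0, 7), (0, 8), (0, 9), (0, 14), (1, 1), (1, 6), (1, 7), (1, 8), (1, 9), (1, 14)]
Unfold 3 (reflect across h@2): 24 holes -> [(0, 1), (0, 6), (0, 7), (0, 8), (0, 9), (0, 14), (1, 1), (1, 6), (1, 7), (1, 8), (1, 9), (1, 14), (2, 1), (2, 6), (2, 7), (2, 8), (2, 9), (2, 14), (3, 1), (3, 6), (3, 7), (3, 8), (3, 9), (3, 14)]
Unfold 4 (reflect across h@4): 48 holes -> [(0, 1), (0, 6), (0, 7), (0, 8), (0, 9), (0, 14), (1, 1), (1, 6), (1, 7), (1, 8), (1, 9), (1, 14), (2, 1), (2, 6), (2, 7), (2, 8), (2, 9), (2, 14), (3, 1), (3, 6), (3, 7), (3, 8), (3, 9), (3, 14), (4, 1), (4, 6), (4, 7), (4, 8), (4, 9), (4, 14), (5, 1), (5, 6), (5, 7), (5, 8), (5, 9), (5, 14), (6, 1), (6, 6), (6, 7), (6, 8), (6, 9), (6, 14), (7, 1), (7, 6), (7, 7), (7, 8), (7, 9), (7, 14)]
Unfold 5 (reflect across v@16): 96 holes -> [(0, 1), (0, 6), (0, 7), (0, 8), (0, 9), (0, 14), (0, 17), (0, 22), (0, 23), (0, 24), (0, 25), (0, 30), (1, 1), (1, 6), (1, 7), (1, 8), (1, 9), (1, 14), (1, 17), (1, 22), (1, 23), (1, 24), (1, 25), (1, 30), (2, 1), (2, 6), (2, 7), (2, 8), (2, 9), (2, 14), (2, 17), (2, 22), (2, 23), (2, 24), (2, 25), (2, 30), (3, 1), (3, 6), (3, 7), (3, 8), (3, 9), (3, 14), (3, 17), (3, 22), (3, 23), (3, 24), (3, 25), (3, 30), (4, 1), (4, 6), (4, 7), (4, 8), (4, 9), (4, 14), (4, 17), (4, 22), (4, 23), (4, 24), (4, 25), (4, 30), (5, 1), (5, 6), (5, 7), (5, 8), (5, 9), (5, 14), (5, 17), (5, 22), (5, 23), (5, 24), (5, 25), (5, 30), (6, 1), (6, 6), (6, 7), (6, 8), (6, 9), (6, 14), (6, 17), (6, 22), (6, 23), (6, 24), (6, 25), (6, 30), (7, 1), (7, 6), (7, 7), (7, 8), (7, 9), (7, 14), (7, 17), (7, 22), (7, 23), (7, 24), (7, 25), (7, 30)]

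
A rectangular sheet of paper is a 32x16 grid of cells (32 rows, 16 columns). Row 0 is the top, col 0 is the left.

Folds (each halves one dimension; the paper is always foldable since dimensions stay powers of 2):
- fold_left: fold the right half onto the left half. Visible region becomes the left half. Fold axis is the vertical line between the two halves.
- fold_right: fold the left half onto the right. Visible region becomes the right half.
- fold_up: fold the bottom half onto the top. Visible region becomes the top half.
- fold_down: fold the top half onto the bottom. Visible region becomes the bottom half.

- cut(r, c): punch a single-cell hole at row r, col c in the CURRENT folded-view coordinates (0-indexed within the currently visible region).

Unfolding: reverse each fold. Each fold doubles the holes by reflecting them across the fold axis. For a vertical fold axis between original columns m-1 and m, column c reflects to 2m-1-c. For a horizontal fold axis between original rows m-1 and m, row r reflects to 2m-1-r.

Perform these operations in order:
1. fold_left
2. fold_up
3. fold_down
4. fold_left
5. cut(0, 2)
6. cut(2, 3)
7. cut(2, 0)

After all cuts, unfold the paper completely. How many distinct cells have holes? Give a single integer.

Answer: 48

Derivation:
Op 1 fold_left: fold axis v@8; visible region now rows[0,32) x cols[0,8) = 32x8
Op 2 fold_up: fold axis h@16; visible region now rows[0,16) x cols[0,8) = 16x8
Op 3 fold_down: fold axis h@8; visible region now rows[8,16) x cols[0,8) = 8x8
Op 4 fold_left: fold axis v@4; visible region now rows[8,16) x cols[0,4) = 8x4
Op 5 cut(0, 2): punch at orig (8,2); cuts so far [(8, 2)]; region rows[8,16) x cols[0,4) = 8x4
Op 6 cut(2, 3): punch at orig (10,3); cuts so far [(8, 2), (10, 3)]; region rows[8,16) x cols[0,4) = 8x4
Op 7 cut(2, 0): punch at orig (10,0); cuts so far [(8, 2), (10, 0), (10, 3)]; region rows[8,16) x cols[0,4) = 8x4
Unfold 1 (reflect across v@4): 6 holes -> [(8, 2), (8, 5), (10, 0), (10, 3), (10, 4), (10, 7)]
Unfold 2 (reflect across h@8): 12 holes -> [(5, 0), (5, 3), (5, 4), (5, 7), (7, 2), (7, 5), (8, 2), (8, 5), (10, 0), (10, 3), (10, 4), (10, 7)]
Unfold 3 (reflect across h@16): 24 holes -> [(5, 0), (5, 3), (5, 4), (5, 7), (7, 2), (7, 5), (8, 2), (8, 5), (10, 0), (10, 3), (10, 4), (10, 7), (21, 0), (21, 3), (21, 4), (21, 7), (23, 2), (23, 5), (24, 2), (24, 5), (26, 0), (26, 3), (26, 4), (26, 7)]
Unfold 4 (reflect across v@8): 48 holes -> [(5, 0), (5, 3), (5, 4), (5, 7), (5, 8), (5, 11), (5, 12), (5, 15), (7, 2), (7, 5), (7, 10), (7, 13), (8, 2), (8, 5), (8, 10), (8, 13), (10, 0), (10, 3), (10, 4), (10, 7), (10, 8), (10, 11), (10, 12), (10, 15), (21, 0), (21, 3), (21, 4), (21, 7), (21, 8), (21, 11), (21, 12), (21, 15), (23, 2), (23, 5), (23, 10), (23, 13), (24, 2), (24, 5), (24, 10), (24, 13), (26, 0), (26, 3), (26, 4), (26, 7), (26, 8), (26, 11), (26, 12), (26, 15)]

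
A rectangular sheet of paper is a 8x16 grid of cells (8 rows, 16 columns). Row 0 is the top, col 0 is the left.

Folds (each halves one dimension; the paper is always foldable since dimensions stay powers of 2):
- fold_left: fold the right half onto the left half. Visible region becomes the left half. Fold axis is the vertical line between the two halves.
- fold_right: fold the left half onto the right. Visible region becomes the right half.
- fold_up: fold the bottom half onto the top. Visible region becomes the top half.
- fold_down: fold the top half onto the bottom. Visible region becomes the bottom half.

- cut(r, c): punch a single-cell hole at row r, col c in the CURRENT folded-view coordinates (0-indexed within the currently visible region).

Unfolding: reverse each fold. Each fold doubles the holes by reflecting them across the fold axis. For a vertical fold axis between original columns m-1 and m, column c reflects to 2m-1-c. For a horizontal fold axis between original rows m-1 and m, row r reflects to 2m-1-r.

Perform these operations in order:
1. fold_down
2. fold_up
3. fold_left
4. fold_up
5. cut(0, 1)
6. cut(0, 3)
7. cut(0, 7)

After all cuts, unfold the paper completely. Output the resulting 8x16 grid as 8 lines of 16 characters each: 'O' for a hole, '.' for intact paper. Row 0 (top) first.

Op 1 fold_down: fold axis h@4; visible region now rows[4,8) x cols[0,16) = 4x16
Op 2 fold_up: fold axis h@6; visible region now rows[4,6) x cols[0,16) = 2x16
Op 3 fold_left: fold axis v@8; visible region now rows[4,6) x cols[0,8) = 2x8
Op 4 fold_up: fold axis h@5; visible region now rows[4,5) x cols[0,8) = 1x8
Op 5 cut(0, 1): punch at orig (4,1); cuts so far [(4, 1)]; region rows[4,5) x cols[0,8) = 1x8
Op 6 cut(0, 3): punch at orig (4,3); cuts so far [(4, 1), (4, 3)]; region rows[4,5) x cols[0,8) = 1x8
Op 7 cut(0, 7): punch at orig (4,7); cuts so far [(4, 1), (4, 3), (4, 7)]; region rows[4,5) x cols[0,8) = 1x8
Unfold 1 (reflect across h@5): 6 holes -> [(4, 1), (4, 3), (4, 7), (5, 1), (5, 3), (5, 7)]
Unfold 2 (reflect across v@8): 12 holes -> [(4, 1), (4, 3), (4, 7), (4, 8), (4, 12), (4, 14), (5, 1), (5, 3), (5, 7), (5, 8), (5, 12), (5, 14)]
Unfold 3 (reflect across h@6): 24 holes -> [(4, 1), (4, 3), (4, 7), (4, 8), (4, 12), (4, 14), (5, 1), (5, 3), (5, 7), (5, 8), (5, 12), (5, 14), (6, 1), (6, 3), (6, 7), (6, 8), (6, 12), (6, 14), (7, 1), (7, 3), (7, 7), (7, 8), (7, 12), (7, 14)]
Unfold 4 (reflect across h@4): 48 holes -> [(0, 1), (0, 3), (0, 7), (0, 8), (0, 12), (0, 14), (1, 1), (1, 3), (1, 7), (1, 8), (1, 12), (1, 14), (2, 1), (2, 3), (2, 7), (2, 8), (2, 12), (2, 14), (3, 1), (3, 3), (3, 7), (3, 8), (3, 12), (3, 14), (4, 1), (4, 3), (4, 7), (4, 8), (4, 12), (4, 14), (5, 1), (5, 3), (5, 7), (5, 8), (5, 12), (5, 14), (6, 1), (6, 3), (6, 7), (6, 8), (6, 12), (6, 14), (7, 1), (7, 3), (7, 7), (7, 8), (7, 12), (7, 14)]

Answer: .O.O...OO...O.O.
.O.O...OO...O.O.
.O.O...OO...O.O.
.O.O...OO...O.O.
.O.O...OO...O.O.
.O.O...OO...O.O.
.O.O...OO...O.O.
.O.O...OO...O.O.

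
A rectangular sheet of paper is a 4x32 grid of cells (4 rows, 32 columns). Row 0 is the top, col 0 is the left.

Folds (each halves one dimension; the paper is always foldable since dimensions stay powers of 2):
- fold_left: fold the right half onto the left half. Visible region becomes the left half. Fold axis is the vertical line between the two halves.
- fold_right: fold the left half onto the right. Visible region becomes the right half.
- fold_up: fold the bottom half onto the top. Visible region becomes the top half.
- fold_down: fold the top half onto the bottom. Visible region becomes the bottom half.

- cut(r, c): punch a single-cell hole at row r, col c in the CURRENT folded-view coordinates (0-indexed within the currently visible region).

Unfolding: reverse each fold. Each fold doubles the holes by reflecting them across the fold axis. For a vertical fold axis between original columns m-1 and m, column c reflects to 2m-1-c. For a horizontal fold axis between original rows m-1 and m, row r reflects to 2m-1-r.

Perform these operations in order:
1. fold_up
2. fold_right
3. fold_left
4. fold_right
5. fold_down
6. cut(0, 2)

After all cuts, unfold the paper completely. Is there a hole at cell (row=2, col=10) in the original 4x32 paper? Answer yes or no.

Op 1 fold_up: fold axis h@2; visible region now rows[0,2) x cols[0,32) = 2x32
Op 2 fold_right: fold axis v@16; visible region now rows[0,2) x cols[16,32) = 2x16
Op 3 fold_left: fold axis v@24; visible region now rows[0,2) x cols[16,24) = 2x8
Op 4 fold_right: fold axis v@20; visible region now rows[0,2) x cols[20,24) = 2x4
Op 5 fold_down: fold axis h@1; visible region now rows[1,2) x cols[20,24) = 1x4
Op 6 cut(0, 2): punch at orig (1,22); cuts so far [(1, 22)]; region rows[1,2) x cols[20,24) = 1x4
Unfold 1 (reflect across h@1): 2 holes -> [(0, 22), (1, 22)]
Unfold 2 (reflect across v@20): 4 holes -> [(0, 17), (0, 22), (1, 17), (1, 22)]
Unfold 3 (reflect across v@24): 8 holes -> [(0, 17), (0, 22), (0, 25), (0, 30), (1, 17), (1, 22), (1, 25), (1, 30)]
Unfold 4 (reflect across v@16): 16 holes -> [(0, 1), (0, 6), (0, 9), (0, 14), (0, 17), (0, 22), (0, 25), (0, 30), (1, 1), (1, 6), (1, 9), (1, 14), (1, 17), (1, 22), (1, 25), (1, 30)]
Unfold 5 (reflect across h@2): 32 holes -> [(0, 1), (0, 6), (0, 9), (0, 14), (0, 17), (0, 22), (0, 25), (0, 30), (1, 1), (1, 6), (1, 9), (1, 14), (1, 17), (1, 22), (1, 25), (1, 30), (2, 1), (2, 6), (2, 9), (2, 14), (2, 17), (2, 22), (2, 25), (2, 30), (3, 1), (3, 6), (3, 9), (3, 14), (3, 17), (3, 22), (3, 25), (3, 30)]
Holes: [(0, 1), (0, 6), (0, 9), (0, 14), (0, 17), (0, 22), (0, 25), (0, 30), (1, 1), (1, 6), (1, 9), (1, 14), (1, 17), (1, 22), (1, 25), (1, 30), (2, 1), (2, 6), (2, 9), (2, 14), (2, 17), (2, 22), (2, 25), (2, 30), (3, 1), (3, 6), (3, 9), (3, 14), (3, 17), (3, 22), (3, 25), (3, 30)]

Answer: no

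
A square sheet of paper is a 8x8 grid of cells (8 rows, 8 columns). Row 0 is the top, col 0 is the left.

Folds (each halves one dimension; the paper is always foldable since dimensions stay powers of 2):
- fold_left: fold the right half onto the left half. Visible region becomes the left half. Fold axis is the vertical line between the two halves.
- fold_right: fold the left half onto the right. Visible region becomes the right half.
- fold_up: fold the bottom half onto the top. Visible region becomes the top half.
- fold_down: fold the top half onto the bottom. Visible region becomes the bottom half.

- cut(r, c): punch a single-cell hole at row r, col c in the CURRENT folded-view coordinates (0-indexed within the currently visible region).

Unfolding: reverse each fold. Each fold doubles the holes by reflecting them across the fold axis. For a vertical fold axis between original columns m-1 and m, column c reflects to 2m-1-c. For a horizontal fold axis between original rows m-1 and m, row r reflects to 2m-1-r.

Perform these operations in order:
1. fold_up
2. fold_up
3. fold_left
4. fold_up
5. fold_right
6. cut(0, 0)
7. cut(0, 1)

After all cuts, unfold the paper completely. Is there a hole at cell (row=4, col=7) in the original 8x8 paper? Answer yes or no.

Op 1 fold_up: fold axis h@4; visible region now rows[0,4) x cols[0,8) = 4x8
Op 2 fold_up: fold axis h@2; visible region now rows[0,2) x cols[0,8) = 2x8
Op 3 fold_left: fold axis v@4; visible region now rows[0,2) x cols[0,4) = 2x4
Op 4 fold_up: fold axis h@1; visible region now rows[0,1) x cols[0,4) = 1x4
Op 5 fold_right: fold axis v@2; visible region now rows[0,1) x cols[2,4) = 1x2
Op 6 cut(0, 0): punch at orig (0,2); cuts so far [(0, 2)]; region rows[0,1) x cols[2,4) = 1x2
Op 7 cut(0, 1): punch at orig (0,3); cuts so far [(0, 2), (0, 3)]; region rows[0,1) x cols[2,4) = 1x2
Unfold 1 (reflect across v@2): 4 holes -> [(0, 0), (0, 1), (0, 2), (0, 3)]
Unfold 2 (reflect across h@1): 8 holes -> [(0, 0), (0, 1), (0, 2), (0, 3), (1, 0), (1, 1), (1, 2), (1, 3)]
Unfold 3 (reflect across v@4): 16 holes -> [(0, 0), (0, 1), (0, 2), (0, 3), (0, 4), (0, 5), (0, 6), (0, 7), (1, 0), (1, 1), (1, 2), (1, 3), (1, 4), (1, 5), (1, 6), (1, 7)]
Unfold 4 (reflect across h@2): 32 holes -> [(0, 0), (0, 1), (0, 2), (0, 3), (0, 4), (0, 5), (0, 6), (0, 7), (1, 0), (1, 1), (1, 2), (1, 3), (1, 4), (1, 5), (1, 6), (1, 7), (2, 0), (2, 1), (2, 2), (2, 3), (2, 4), (2, 5), (2, 6), (2, 7), (3, 0), (3, 1), (3, 2), (3, 3), (3, 4), (3, 5), (3, 6), (3, 7)]
Unfold 5 (reflect across h@4): 64 holes -> [(0, 0), (0, 1), (0, 2), (0, 3), (0, 4), (0, 5), (0, 6), (0, 7), (1, 0), (1, 1), (1, 2), (1, 3), (1, 4), (1, 5), (1, 6), (1, 7), (2, 0), (2, 1), (2, 2), (2, 3), (2, 4), (2, 5), (2, 6), (2, 7), (3, 0), (3, 1), (3, 2), (3, 3), (3, 4), (3, 5), (3, 6), (3, 7), (4, 0), (4, 1), (4, 2), (4, 3), (4, 4), (4, 5), (4, 6), (4, 7), (5, 0), (5, 1), (5, 2), (5, 3), (5, 4), (5, 5), (5, 6), (5, 7), (6, 0), (6, 1), (6, 2), (6, 3), (6, 4), (6, 5), (6, 6), (6, 7), (7, 0), (7, 1), (7, 2), (7, 3), (7, 4), (7, 5), (7, 6), (7, 7)]
Holes: [(0, 0), (0, 1), (0, 2), (0, 3), (0, 4), (0, 5), (0, 6), (0, 7), (1, 0), (1, 1), (1, 2), (1, 3), (1, 4), (1, 5), (1, 6), (1, 7), (2, 0), (2, 1), (2, 2), (2, 3), (2, 4), (2, 5), (2, 6), (2, 7), (3, 0), (3, 1), (3, 2), (3, 3), (3, 4), (3, 5), (3, 6), (3, 7), (4, 0), (4, 1), (4, 2), (4, 3), (4, 4), (4, 5), (4, 6), (4, 7), (5, 0), (5, 1), (5, 2), (5, 3), (5, 4), (5, 5), (5, 6), (5, 7), (6, 0), (6, 1), (6, 2), (6, 3), (6, 4), (6, 5), (6, 6), (6, 7), (7, 0), (7, 1), (7, 2), (7, 3), (7, 4), (7, 5), (7, 6), (7, 7)]

Answer: yes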